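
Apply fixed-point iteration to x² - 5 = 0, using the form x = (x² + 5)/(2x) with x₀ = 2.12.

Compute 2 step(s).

Equation: x² - 5 = 0
Fixed-point form: x = (x² + 5)/(2x)
x₀ = 2.12

x_1 = g(2.120000) = 2.239245
x_2 = g(2.239245) = 2.236070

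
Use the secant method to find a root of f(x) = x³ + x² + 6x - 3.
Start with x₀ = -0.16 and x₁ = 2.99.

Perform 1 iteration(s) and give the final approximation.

f(x) = x³ + x² + 6x - 3
x₀ = -0.16, x₁ = 2.99

Secant formula: x_{n+1} = x_n - f(x_n)(x_n - x_{n-1})/(f(x_n) - f(x_{n-1}))

Iteration 1:
  f(-0.160000) = -3.938496
  f(2.990000) = 50.610999
  x_2 = 2.990000 - 50.610999×(2.990000 - (-0.160000))/(50.610999 - (-3.938496))
       = 0.067431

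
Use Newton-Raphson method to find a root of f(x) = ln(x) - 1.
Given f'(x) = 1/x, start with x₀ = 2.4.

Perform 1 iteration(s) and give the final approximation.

f(x) = ln(x) - 1
f'(x) = 1/x
x₀ = 2.4

Newton-Raphson formula: x_{n+1} = x_n - f(x_n)/f'(x_n)

Iteration 1:
  f(2.400000) = -0.124531
  f'(2.400000) = 0.416667
  x_1 = 2.400000 - (-0.124531)/0.416667 = 2.698875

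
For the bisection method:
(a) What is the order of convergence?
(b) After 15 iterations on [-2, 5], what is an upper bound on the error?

(a) Bisection has linear (order 1) convergence; the error is halved each step.

(b) Error bound = (b-a)/2^n = (5 - (-2))/2^{15}
    = 7/2^{15}

(a) 1 (linear); (b) error ≤ 2.14e-04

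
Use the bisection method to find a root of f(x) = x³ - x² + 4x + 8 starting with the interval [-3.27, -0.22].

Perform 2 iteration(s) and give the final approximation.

f(x) = x³ - x² + 4x + 8
Initial interval: [-3.27, -0.22]

Iteration 1:
  c_1 = (-3.270000 + (-0.220000))/2 = -1.745000
  f(c_1) = f(-1.745000) = -7.338594
  f(a) × f(c) ≥ 0, new interval: [-1.745000, -0.220000]
Iteration 2:
  c_2 = (-1.745000 + (-0.220000))/2 = -0.982500
  f(c_2) = f(-0.982500) = 2.156280
  f(a) × f(c) < 0, new interval: [-1.745000, -0.982500]

After 2 iteration(s), the approximation is c_2 = -0.982500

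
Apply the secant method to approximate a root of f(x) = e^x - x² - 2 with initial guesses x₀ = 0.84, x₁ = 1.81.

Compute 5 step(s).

f(x) = e^x - x² - 2
x₀ = 0.84, x₁ = 1.81

Secant formula: x_{n+1} = x_n - f(x_n)(x_n - x_{n-1})/(f(x_n) - f(x_{n-1}))

Iteration 1:
  f(0.840000) = -0.389233
  f(1.810000) = 0.834347
  x_2 = 1.810000 - 0.834347×(1.810000 - 0.840000)/(0.834347 - (-0.389233))
       = 1.148567
Iteration 2:
  f(1.810000) = 0.834347
  f(1.148567) = -0.165536
  x_3 = 1.148567 - (-0.165536)×(1.148567 - 1.810000)/(-0.165536 - 0.834347)
       = 1.258070
Iteration 3:
  f(1.148567) = -0.165536
  f(1.258070) = -0.064116
  x_4 = 1.258070 - (-0.064116)×(1.258070 - 1.148567)/(-0.064116 - (-0.165536))
       = 1.327296
Iteration 4:
  f(1.258070) = -0.064116
  f(1.327296) = 0.009119
  x_5 = 1.327296 - 0.009119×(1.327296 - 1.258070)/(0.009119 - (-0.064116))
       = 1.318677
Iteration 5:
  f(1.327296) = 0.009119
  f(1.318677) = -0.000437
  x_6 = 1.318677 - (-0.000437)×(1.318677 - 1.327296)/(-0.000437 - 0.009119)
       = 1.319071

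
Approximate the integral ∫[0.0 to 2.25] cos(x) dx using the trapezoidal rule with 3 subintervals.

f(x) = cos(x)
a = 0.0, b = 2.25, n = 3
h = (b - a)/n = 0.750000

Trapezoidal rule: (h/2)[f(x₀) + 2f(x₁) + 2f(x₂) + ... + f(xₙ)]

x_0 = 0.0000, f(x_0) = 1.000000, coefficient = 1
x_1 = 0.7500, f(x_1) = 0.731689, coefficient = 2
x_2 = 1.5000, f(x_2) = 0.070737, coefficient = 2
x_3 = 2.2500, f(x_3) = -0.628174, coefficient = 1

I ≈ (0.750000/2) × 1.976679 = 0.741254
Exact value: 0.778073
Error: 0.036819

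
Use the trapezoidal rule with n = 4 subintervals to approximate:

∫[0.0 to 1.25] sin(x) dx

f(x) = sin(x)
a = 0.0, b = 1.25, n = 4
h = (b - a)/n = 0.312500

Trapezoidal rule: (h/2)[f(x₀) + 2f(x₁) + 2f(x₂) + ... + f(xₙ)]

x_0 = 0.0000, f(x_0) = 0.000000, coefficient = 1
x_1 = 0.3125, f(x_1) = 0.307439, coefficient = 2
x_2 = 0.6250, f(x_2) = 0.585097, coefficient = 2
x_3 = 0.9375, f(x_3) = 0.806081, coefficient = 2
x_4 = 1.2500, f(x_4) = 0.948985, coefficient = 1

I ≈ (0.312500/2) × 4.346218 = 0.679097
Exact value: 0.684678
Error: 0.005581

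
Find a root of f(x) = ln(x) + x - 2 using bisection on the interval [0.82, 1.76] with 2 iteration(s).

f(x) = ln(x) + x - 2
Initial interval: [0.82, 1.76]

Iteration 1:
  c_1 = (0.820000 + 1.760000)/2 = 1.290000
  f(c_1) = f(1.290000) = -0.455358
  f(a) × f(c) ≥ 0, new interval: [1.290000, 1.760000]
Iteration 2:
  c_2 = (1.290000 + 1.760000)/2 = 1.525000
  f(c_2) = f(1.525000) = -0.053006
  f(a) × f(c) ≥ 0, new interval: [1.525000, 1.760000]

After 2 iteration(s), the approximation is c_2 = 1.525000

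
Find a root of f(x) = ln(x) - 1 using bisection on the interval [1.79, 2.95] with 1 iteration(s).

f(x) = ln(x) - 1
Initial interval: [1.79, 2.95]

Iteration 1:
  c_1 = (1.790000 + 2.950000)/2 = 2.370000
  f(c_1) = f(2.370000) = -0.137110
  f(a) × f(c) ≥ 0, new interval: [2.370000, 2.950000]

After 1 iteration(s), the approximation is c_1 = 2.370000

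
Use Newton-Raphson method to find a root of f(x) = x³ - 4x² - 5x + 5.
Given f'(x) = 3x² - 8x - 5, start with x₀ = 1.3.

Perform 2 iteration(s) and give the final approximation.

f(x) = x³ - 4x² - 5x + 5
f'(x) = 3x² - 8x - 5
x₀ = 1.3

Newton-Raphson formula: x_{n+1} = x_n - f(x_n)/f'(x_n)

Iteration 1:
  f(1.300000) = -6.063000
  f'(1.300000) = -10.330000
  x_1 = 1.300000 - (-6.063000)/(-10.330000) = 0.713069
Iteration 2:
  f(0.713069) = -0.236640
  f'(0.713069) = -9.179149
  x_2 = 0.713069 - (-0.236640)/(-9.179149) = 0.687289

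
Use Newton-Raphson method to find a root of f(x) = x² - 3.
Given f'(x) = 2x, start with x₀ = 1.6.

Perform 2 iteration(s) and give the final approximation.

f(x) = x² - 3
f'(x) = 2x
x₀ = 1.6

Newton-Raphson formula: x_{n+1} = x_n - f(x_n)/f'(x_n)

Iteration 1:
  f(1.600000) = -0.440000
  f'(1.600000) = 3.200000
  x_1 = 1.600000 - (-0.440000)/3.200000 = 1.737500
Iteration 2:
  f(1.737500) = 0.018906
  f'(1.737500) = 3.475000
  x_2 = 1.737500 - 0.018906/3.475000 = 1.732059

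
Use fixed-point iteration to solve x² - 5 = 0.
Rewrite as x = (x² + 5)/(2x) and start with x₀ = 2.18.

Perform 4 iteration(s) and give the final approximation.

Equation: x² - 5 = 0
Fixed-point form: x = (x² + 5)/(2x)
x₀ = 2.18

x_1 = g(2.180000) = 2.236789
x_2 = g(2.236789) = 2.236068
x_3 = g(2.236068) = 2.236068
x_4 = g(2.236068) = 2.236068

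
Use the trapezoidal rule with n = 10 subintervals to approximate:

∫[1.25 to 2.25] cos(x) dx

f(x) = cos(x)
a = 1.25, b = 2.25, n = 10
h = (b - a)/n = 0.100000

Trapezoidal rule: (h/2)[f(x₀) + 2f(x₁) + 2f(x₂) + ... + f(xₙ)]

x_0 = 1.2500, f(x_0) = 0.315322, coefficient = 1
x_1 = 1.3500, f(x_1) = 0.219007, coefficient = 2
x_2 = 1.4500, f(x_2) = 0.120503, coefficient = 2
x_3 = 1.5500, f(x_3) = 0.020795, coefficient = 2
x_4 = 1.6500, f(x_4) = -0.079121, coefficient = 2
x_5 = 1.7500, f(x_5) = -0.178246, coefficient = 2
x_6 = 1.8500, f(x_6) = -0.275590, coefficient = 2
x_7 = 1.9500, f(x_7) = -0.370181, coefficient = 2
x_8 = 2.0500, f(x_8) = -0.461073, coefficient = 2
x_9 = 2.1500, f(x_9) = -0.547358, coefficient = 2
x_10 = 2.2500, f(x_10) = -0.628174, coefficient = 1

I ≈ (0.100000/2) × -3.415379 = -0.170769
Exact value: -0.170911
Error: 0.000142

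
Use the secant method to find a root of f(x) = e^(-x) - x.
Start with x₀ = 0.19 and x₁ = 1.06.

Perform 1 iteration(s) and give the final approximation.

f(x) = e^(-x) - x
x₀ = 0.19, x₁ = 1.06

Secant formula: x_{n+1} = x_n - f(x_n)(x_n - x_{n-1})/(f(x_n) - f(x_{n-1}))

Iteration 1:
  f(0.190000) = 0.636959
  f(1.060000) = -0.713544
  x_2 = 1.060000 - (-0.713544)×(1.060000 - 0.190000)/(-0.713544 - 0.636959)
       = 0.600332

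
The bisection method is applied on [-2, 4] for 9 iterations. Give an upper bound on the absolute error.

Bisection error bound: |error| ≤ (b-a)/2^n
|error| ≤ (4 - (-2))/2^9 = 6/2^9
|error| ≤ 0.0117187500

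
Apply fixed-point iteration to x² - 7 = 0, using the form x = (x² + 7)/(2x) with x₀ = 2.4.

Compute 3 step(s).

Equation: x² - 7 = 0
Fixed-point form: x = (x² + 7)/(2x)
x₀ = 2.4

x_1 = g(2.400000) = 2.658333
x_2 = g(2.658333) = 2.645781
x_3 = g(2.645781) = 2.645751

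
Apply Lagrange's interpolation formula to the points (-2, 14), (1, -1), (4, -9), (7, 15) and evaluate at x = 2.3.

Lagrange interpolation formula:
P(x) = Σ yᵢ × Lᵢ(x)
where Lᵢ(x) = Π_{j≠i} (x - xⱼ)/(xᵢ - xⱼ)

L_0(2.3) = (2.3 - 1)/(-2 - 1) × (2.3 - 4)/(-2 - 4) × (2.3 - 7)/(-2 - 7) = -0.064117
L_1(2.3) = (2.3 - (-2))/(1 - (-2)) × (2.3 - 4)/(1 - 4) × (2.3 - 7)/(1 - 7) = 0.636241
L_2(2.3) = (2.3 - (-2))/(4 - (-2)) × (2.3 - 1)/(4 - 1) × (2.3 - 7)/(4 - 7) = 0.486537
L_3(2.3) = (2.3 - (-2))/(7 - (-2)) × (2.3 - 1)/(7 - 1) × (2.3 - 4)/(7 - 4) = -0.058660

P(2.3) = 14×L_0(2.3) + (-1)×L_1(2.3) + (-9)×L_2(2.3) + 15×L_3(2.3)
P(2.3) = -6.792623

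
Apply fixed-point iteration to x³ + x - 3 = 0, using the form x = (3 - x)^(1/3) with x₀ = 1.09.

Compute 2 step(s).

Equation: x³ + x - 3 = 0
Fixed-point form: x = (3 - x)^(1/3)
x₀ = 1.09

x_1 = g(1.090000) = 1.240731
x_2 = g(1.240731) = 1.207195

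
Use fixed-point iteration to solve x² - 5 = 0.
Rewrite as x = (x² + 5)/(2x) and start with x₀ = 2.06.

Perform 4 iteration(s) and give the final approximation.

Equation: x² - 5 = 0
Fixed-point form: x = (x² + 5)/(2x)
x₀ = 2.06

x_1 = g(2.060000) = 2.243592
x_2 = g(2.243592) = 2.236081
x_3 = g(2.236081) = 2.236068
x_4 = g(2.236068) = 2.236068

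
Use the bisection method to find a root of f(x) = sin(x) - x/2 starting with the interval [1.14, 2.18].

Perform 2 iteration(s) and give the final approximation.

f(x) = sin(x) - x/2
Initial interval: [1.14, 2.18]

Iteration 1:
  c_1 = (1.140000 + 2.180000)/2 = 1.660000
  f(c_1) = f(1.660000) = 0.166024
  f(a) × f(c) ≥ 0, new interval: [1.660000, 2.180000]
Iteration 2:
  c_2 = (1.660000 + 2.180000)/2 = 1.920000
  f(c_2) = f(1.920000) = -0.020355
  f(a) × f(c) < 0, new interval: [1.660000, 1.920000]

After 2 iteration(s), the approximation is c_2 = 1.920000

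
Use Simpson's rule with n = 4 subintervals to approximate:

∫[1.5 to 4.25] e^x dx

f(x) = e^x
a = 1.5, b = 4.25, n = 4
h = (b - a)/n = 0.687500

Simpson's rule: (h/3)[f(x₀) + 4f(x₁) + 2f(x₂) + ... + f(xₙ)]

x_0 = 1.5000, f(x_0) = 4.481689, coefficient = 1
x_1 = 2.1875, f(x_1) = 8.912903, coefficient = 4
x_2 = 2.8750, f(x_2) = 17.725424, coefficient = 2
x_3 = 3.5625, f(x_3) = 35.251215, coefficient = 4
x_4 = 4.2500, f(x_4) = 70.105412, coefficient = 1

I ≈ (0.687500/3) × 286.694422 = 65.700805
Exact value: 65.623723
Error: 0.077082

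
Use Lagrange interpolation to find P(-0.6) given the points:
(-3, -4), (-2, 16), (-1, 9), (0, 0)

Lagrange interpolation formula:
P(x) = Σ yᵢ × Lᵢ(x)
where Lᵢ(x) = Π_{j≠i} (x - xⱼ)/(xᵢ - xⱼ)

L_0(-0.6) = (-0.6 - (-2))/(-3 - (-2)) × (-0.6 - (-1))/(-3 - (-1)) × (-0.6 - 0)/(-3 - 0) = 0.056000
L_1(-0.6) = (-0.6 - (-3))/(-2 - (-3)) × (-0.6 - (-1))/(-2 - (-1)) × (-0.6 - 0)/(-2 - 0) = -0.288000
L_2(-0.6) = (-0.6 - (-3))/(-1 - (-3)) × (-0.6 - (-2))/(-1 - (-2)) × (-0.6 - 0)/(-1 - 0) = 1.008000
L_3(-0.6) = (-0.6 - (-3))/(0 - (-3)) × (-0.6 - (-2))/(0 - (-2)) × (-0.6 - (-1))/(0 - (-1)) = 0.224000

P(-0.6) = (-4)×L_0(-0.6) + 16×L_1(-0.6) + 9×L_2(-0.6) + 0×L_3(-0.6)
P(-0.6) = 4.240000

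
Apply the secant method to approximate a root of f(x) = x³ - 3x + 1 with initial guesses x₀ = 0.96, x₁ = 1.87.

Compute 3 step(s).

f(x) = x³ - 3x + 1
x₀ = 0.96, x₁ = 1.87

Secant formula: x_{n+1} = x_n - f(x_n)(x_n - x_{n-1})/(f(x_n) - f(x_{n-1}))

Iteration 1:
  f(0.960000) = -0.995264
  f(1.870000) = 1.929203
  x_2 = 1.870000 - 1.929203×(1.870000 - 0.960000)/(1.929203 - (-0.995264))
       = 1.269694
Iteration 2:
  f(1.870000) = 1.929203
  f(1.269694) = -0.762179
  x_3 = 1.269694 - (-0.762179)×(1.269694 - 1.870000)/(-0.762179 - 1.929203)
       = 1.439696
Iteration 3:
  f(1.269694) = -0.762179
  f(1.439696) = -0.334994
  x_4 = 1.439696 - (-0.334994)×(1.439696 - 1.269694)/(-0.334994 - (-0.762179))
       = 1.573010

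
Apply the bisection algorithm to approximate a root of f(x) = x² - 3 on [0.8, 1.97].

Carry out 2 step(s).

f(x) = x² - 3
Initial interval: [0.8, 1.97]

Iteration 1:
  c_1 = (0.800000 + 1.970000)/2 = 1.385000
  f(c_1) = f(1.385000) = -1.081775
  f(a) × f(c) ≥ 0, new interval: [1.385000, 1.970000]
Iteration 2:
  c_2 = (1.385000 + 1.970000)/2 = 1.677500
  f(c_2) = f(1.677500) = -0.185994
  f(a) × f(c) ≥ 0, new interval: [1.677500, 1.970000]

After 2 iteration(s), the approximation is c_2 = 1.677500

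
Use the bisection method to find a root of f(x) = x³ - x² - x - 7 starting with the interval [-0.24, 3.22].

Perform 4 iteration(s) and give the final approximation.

f(x) = x³ - x² - x - 7
Initial interval: [-0.24, 3.22]

Iteration 1:
  c_1 = (-0.240000 + 3.220000)/2 = 1.490000
  f(c_1) = f(1.490000) = -7.402151
  f(a) × f(c) ≥ 0, new interval: [1.490000, 3.220000]
Iteration 2:
  c_2 = (1.490000 + 3.220000)/2 = 2.355000
  f(c_2) = f(2.355000) = -1.840136
  f(a) × f(c) ≥ 0, new interval: [2.355000, 3.220000]
Iteration 3:
  c_3 = (2.355000 + 3.220000)/2 = 2.787500
  f(c_3) = f(2.787500) = 4.101654
  f(a) × f(c) < 0, new interval: [2.355000, 2.787500]
Iteration 4:
  c_4 = (2.355000 + 2.787500)/2 = 2.571250
  f(c_4) = f(2.571250) = 0.816797
  f(a) × f(c) < 0, new interval: [2.355000, 2.571250]

After 4 iteration(s), the approximation is c_4 = 2.571250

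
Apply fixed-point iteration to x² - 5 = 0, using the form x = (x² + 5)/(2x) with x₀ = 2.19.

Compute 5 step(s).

Equation: x² - 5 = 0
Fixed-point form: x = (x² + 5)/(2x)
x₀ = 2.19

x_1 = g(2.190000) = 2.236553
x_2 = g(2.236553) = 2.236068
x_3 = g(2.236068) = 2.236068
x_4 = g(2.236068) = 2.236068
x_5 = g(2.236068) = 2.236068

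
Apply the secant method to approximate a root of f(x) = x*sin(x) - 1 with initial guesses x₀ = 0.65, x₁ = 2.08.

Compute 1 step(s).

f(x) = x*sin(x) - 1
x₀ = 0.65, x₁ = 2.08

Secant formula: x_{n+1} = x_n - f(x_n)(x_n - x_{n-1})/(f(x_n) - f(x_{n-1}))

Iteration 1:
  f(0.650000) = -0.606629
  f(2.080000) = 0.816117
  x_2 = 2.080000 - 0.816117×(2.080000 - 0.650000)/(0.816117 - (-0.606629))
       = 1.259722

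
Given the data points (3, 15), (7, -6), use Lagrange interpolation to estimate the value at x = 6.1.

Lagrange interpolation formula:
P(x) = Σ yᵢ × Lᵢ(x)
where Lᵢ(x) = Π_{j≠i} (x - xⱼ)/(xᵢ - xⱼ)

L_0(6.1) = (6.1 - 7)/(3 - 7) = 0.225000
L_1(6.1) = (6.1 - 3)/(7 - 3) = 0.775000

P(6.1) = 15×L_0(6.1) + (-6)×L_1(6.1)
P(6.1) = -1.275000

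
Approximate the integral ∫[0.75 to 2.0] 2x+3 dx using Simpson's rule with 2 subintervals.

f(x) = 2x+3
a = 0.75, b = 2.0, n = 2
h = (b - a)/n = 0.625000

Simpson's rule: (h/3)[f(x₀) + 4f(x₁) + 2f(x₂) + ... + f(xₙ)]

x_0 = 0.7500, f(x_0) = 4.500000, coefficient = 1
x_1 = 1.3750, f(x_1) = 5.750000, coefficient = 4
x_2 = 2.0000, f(x_2) = 7.000000, coefficient = 1

I ≈ (0.625000/3) × 34.500000 = 7.187500
Exact value: 7.187500
Error: 0.000000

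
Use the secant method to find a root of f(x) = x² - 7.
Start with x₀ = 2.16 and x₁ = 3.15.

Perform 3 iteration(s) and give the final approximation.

f(x) = x² - 7
x₀ = 2.16, x₁ = 3.15

Secant formula: x_{n+1} = x_n - f(x_n)(x_n - x_{n-1})/(f(x_n) - f(x_{n-1}))

Iteration 1:
  f(2.160000) = -2.334400
  f(3.150000) = 2.922500
  x_2 = 3.150000 - 2.922500×(3.150000 - 2.160000)/(2.922500 - (-2.334400))
       = 2.599623
Iteration 2:
  f(3.150000) = 2.922500
  f(2.599623) = -0.241958
  x_3 = 2.599623 - (-0.241958)×(2.599623 - 3.150000)/(-0.241958 - 2.922500)
       = 2.641706
Iteration 3:
  f(2.599623) = -0.241958
  f(2.641706) = -0.021390
  x_4 = 2.641706 - (-0.021390)×(2.641706 - 2.599623)/(-0.021390 - (-0.241958))
       = 2.645787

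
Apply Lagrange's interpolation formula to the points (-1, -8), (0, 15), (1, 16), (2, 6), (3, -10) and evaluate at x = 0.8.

Lagrange interpolation formula:
P(x) = Σ yᵢ × Lᵢ(x)
where Lᵢ(x) = Π_{j≠i} (x - xⱼ)/(xᵢ - xⱼ)

L_0(0.8) = (0.8 - 0)/(-1 - 0) × (0.8 - 1)/(-1 - 1) × (0.8 - 2)/(-1 - 2) × (0.8 - 3)/(-1 - 3) = -0.017600
L_1(0.8) = (0.8 - (-1))/(0 - (-1)) × (0.8 - 1)/(0 - 1) × (0.8 - 2)/(0 - 2) × (0.8 - 3)/(0 - 3) = 0.158400
L_2(0.8) = (0.8 - (-1))/(1 - (-1)) × (0.8 - 0)/(1 - 0) × (0.8 - 2)/(1 - 2) × (0.8 - 3)/(1 - 3) = 0.950400
L_3(0.8) = (0.8 - (-1))/(2 - (-1)) × (0.8 - 0)/(2 - 0) × (0.8 - 1)/(2 - 1) × (0.8 - 3)/(2 - 3) = -0.105600
L_4(0.8) = (0.8 - (-1))/(3 - (-1)) × (0.8 - 0)/(3 - 0) × (0.8 - 1)/(3 - 1) × (0.8 - 2)/(3 - 2) = 0.014400

P(0.8) = (-8)×L_0(0.8) + 15×L_1(0.8) + 16×L_2(0.8) + 6×L_3(0.8) + (-10)×L_4(0.8)
P(0.8) = 16.945600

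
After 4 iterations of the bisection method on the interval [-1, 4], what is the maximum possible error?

Bisection error bound: |error| ≤ (b-a)/2^n
|error| ≤ (4 - (-1))/2^4 = 5/2^4
|error| ≤ 0.3125000000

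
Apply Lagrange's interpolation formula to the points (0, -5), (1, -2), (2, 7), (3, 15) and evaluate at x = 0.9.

Lagrange interpolation formula:
P(x) = Σ yᵢ × Lᵢ(x)
where Lᵢ(x) = Π_{j≠i} (x - xⱼ)/(xᵢ - xⱼ)

L_0(0.9) = (0.9 - 1)/(0 - 1) × (0.9 - 2)/(0 - 2) × (0.9 - 3)/(0 - 3) = 0.038500
L_1(0.9) = (0.9 - 0)/(1 - 0) × (0.9 - 2)/(1 - 2) × (0.9 - 3)/(1 - 3) = 1.039500
L_2(0.9) = (0.9 - 0)/(2 - 0) × (0.9 - 1)/(2 - 1) × (0.9 - 3)/(2 - 3) = -0.094500
L_3(0.9) = (0.9 - 0)/(3 - 0) × (0.9 - 1)/(3 - 1) × (0.9 - 2)/(3 - 2) = 0.016500

P(0.9) = (-5)×L_0(0.9) + (-2)×L_1(0.9) + 7×L_2(0.9) + 15×L_3(0.9)
P(0.9) = -2.685500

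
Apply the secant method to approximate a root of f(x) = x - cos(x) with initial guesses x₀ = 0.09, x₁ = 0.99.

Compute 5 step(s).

f(x) = x - cos(x)
x₀ = 0.09, x₁ = 0.99

Secant formula: x_{n+1} = x_n - f(x_n)(x_n - x_{n-1})/(f(x_n) - f(x_{n-1}))

Iteration 1:
  f(0.090000) = -0.905953
  f(0.990000) = 0.441310
  x_2 = 0.990000 - 0.441310×(0.990000 - 0.090000)/(0.441310 - (-0.905953))
       = 0.695196
Iteration 2:
  f(0.990000) = 0.441310
  f(0.695196) = -0.072733
  x_3 = 0.695196 - (-0.072733)×(0.695196 - 0.990000)/(-0.072733 - 0.441310)
       = 0.736908
Iteration 3:
  f(0.695196) = -0.072733
  f(0.736908) = -0.003642
  x_4 = 0.736908 - (-0.003642)×(0.736908 - 0.695196)/(-0.003642 - (-0.072733))
       = 0.739107
Iteration 4:
  f(0.736908) = -0.003642
  f(0.739107) = 0.000036
  x_5 = 0.739107 - 0.000036×(0.739107 - 0.736908)/(0.000036 - (-0.003642))
       = 0.739085
Iteration 5:
  f(0.739107) = 0.000036
  f(0.739085) = 0.000000
  x_6 = 0.739085 - 0.000000×(0.739085 - 0.739107)/(0.000000 - 0.000036)
       = 0.739085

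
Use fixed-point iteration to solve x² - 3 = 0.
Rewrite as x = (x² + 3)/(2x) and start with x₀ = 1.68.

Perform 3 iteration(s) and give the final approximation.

Equation: x² - 3 = 0
Fixed-point form: x = (x² + 3)/(2x)
x₀ = 1.68

x_1 = g(1.680000) = 1.732857
x_2 = g(1.732857) = 1.732051
x_3 = g(1.732051) = 1.732051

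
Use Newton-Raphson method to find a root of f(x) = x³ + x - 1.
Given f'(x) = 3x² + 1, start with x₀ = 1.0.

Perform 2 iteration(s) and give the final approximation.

f(x) = x³ + x - 1
f'(x) = 3x² + 1
x₀ = 1.0

Newton-Raphson formula: x_{n+1} = x_n - f(x_n)/f'(x_n)

Iteration 1:
  f(1.000000) = 1.000000
  f'(1.000000) = 4.000000
  x_1 = 1.000000 - 1.000000/4.000000 = 0.750000
Iteration 2:
  f(0.750000) = 0.171875
  f'(0.750000) = 2.687500
  x_2 = 0.750000 - 0.171875/2.687500 = 0.686047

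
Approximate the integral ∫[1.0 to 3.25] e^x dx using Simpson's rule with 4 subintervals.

f(x) = e^x
a = 1.0, b = 3.25, n = 4
h = (b - a)/n = 0.562500

Simpson's rule: (h/3)[f(x₀) + 4f(x₁) + 2f(x₂) + ... + f(xₙ)]

x_0 = 1.0000, f(x_0) = 2.718282, coefficient = 1
x_1 = 1.5625, f(x_1) = 4.770733, coefficient = 4
x_2 = 2.1250, f(x_2) = 8.372897, coefficient = 2
x_3 = 2.6875, f(x_3) = 14.694893, coefficient = 4
x_4 = 3.2500, f(x_4) = 25.790340, coefficient = 1

I ≈ (0.562500/3) × 123.116920 = 23.084423
Exact value: 23.072058
Error: 0.012364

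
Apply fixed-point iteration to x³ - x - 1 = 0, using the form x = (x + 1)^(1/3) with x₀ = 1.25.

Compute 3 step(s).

Equation: x³ - x - 1 = 0
Fixed-point form: x = (x + 1)^(1/3)
x₀ = 1.25

x_1 = g(1.250000) = 1.310371
x_2 = g(1.310371) = 1.321987
x_3 = g(1.321987) = 1.324199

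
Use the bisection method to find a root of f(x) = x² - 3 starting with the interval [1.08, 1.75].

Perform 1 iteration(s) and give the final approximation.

f(x) = x² - 3
Initial interval: [1.08, 1.75]

Iteration 1:
  c_1 = (1.080000 + 1.750000)/2 = 1.415000
  f(c_1) = f(1.415000) = -0.997775
  f(a) × f(c) ≥ 0, new interval: [1.415000, 1.750000]

After 1 iteration(s), the approximation is c_1 = 1.415000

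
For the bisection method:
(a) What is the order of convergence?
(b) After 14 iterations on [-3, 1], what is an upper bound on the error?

(a) Bisection has linear (order 1) convergence; the error is halved each step.

(b) Error bound = (b-a)/2^n = (1 - (-3))/2^{14}
    = 4/2^{14}

(a) 1 (linear); (b) error ≤ 2.44e-04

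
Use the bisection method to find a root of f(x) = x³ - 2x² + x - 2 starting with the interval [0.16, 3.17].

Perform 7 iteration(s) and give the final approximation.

f(x) = x³ - 2x² + x - 2
Initial interval: [0.16, 3.17]

Iteration 1:
  c_1 = (0.160000 + 3.170000)/2 = 1.665000
  f(c_1) = f(1.665000) = -1.263695
  f(a) × f(c) ≥ 0, new interval: [1.665000, 3.170000]
Iteration 2:
  c_2 = (1.665000 + 3.170000)/2 = 2.417500
  f(c_2) = f(2.417500) = 2.857498
  f(a) × f(c) < 0, new interval: [1.665000, 2.417500]
Iteration 3:
  c_3 = (1.665000 + 2.417500)/2 = 2.041250
  f(c_3) = f(2.041250) = 0.213126
  f(a) × f(c) < 0, new interval: [1.665000, 2.041250]
Iteration 4:
  c_4 = (1.665000 + 2.041250)/2 = 1.853125
  f(c_4) = f(1.853125) = -0.651254
  f(a) × f(c) ≥ 0, new interval: [1.853125, 2.041250]
Iteration 5:
  c_5 = (1.853125 + 2.041250)/2 = 1.947187
  f(c_5) = f(1.947187) = -0.253053
  f(a) × f(c) ≥ 0, new interval: [1.947187, 2.041250]
Iteration 6:
  c_6 = (1.947187 + 2.041250)/2 = 1.994219
  f(c_6) = f(1.994219) = -0.028773
  f(a) × f(c) ≥ 0, new interval: [1.994219, 2.041250]
Iteration 7:
  c_7 = (1.994219 + 2.041250)/2 = 2.017734
  f(c_7) = f(2.017734) = 0.089935
  f(a) × f(c) < 0, new interval: [1.994219, 2.017734]

After 7 iteration(s), the approximation is c_7 = 2.017734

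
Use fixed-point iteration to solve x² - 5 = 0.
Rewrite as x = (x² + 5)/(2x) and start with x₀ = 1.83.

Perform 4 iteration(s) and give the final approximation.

Equation: x² - 5 = 0
Fixed-point form: x = (x² + 5)/(2x)
x₀ = 1.83

x_1 = g(1.830000) = 2.281120
x_2 = g(2.281120) = 2.236513
x_3 = g(2.236513) = 2.236068
x_4 = g(2.236068) = 2.236068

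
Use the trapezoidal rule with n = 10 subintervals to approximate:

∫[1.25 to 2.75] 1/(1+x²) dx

f(x) = 1/(1+x²)
a = 1.25, b = 2.75, n = 10
h = (b - a)/n = 0.150000

Trapezoidal rule: (h/2)[f(x₀) + 2f(x₁) + 2f(x₂) + ... + f(xₙ)]

x_0 = 1.2500, f(x_0) = 0.390244, coefficient = 1
x_1 = 1.4000, f(x_1) = 0.337838, coefficient = 2
x_2 = 1.5500, f(x_2) = 0.293902, coefficient = 2
x_3 = 1.7000, f(x_3) = 0.257069, coefficient = 2
x_4 = 1.8500, f(x_4) = 0.226116, coefficient = 2
x_5 = 2.0000, f(x_5) = 0.200000, coefficient = 2
x_6 = 2.1500, f(x_6) = 0.177857, coefficient = 2
x_7 = 2.3000, f(x_7) = 0.158983, coefficient = 2
x_8 = 2.4500, f(x_8) = 0.142806, coefficient = 2
x_9 = 2.6000, f(x_9) = 0.128866, coefficient = 2
x_10 = 2.7500, f(x_10) = 0.116788, coefficient = 1

I ≈ (0.150000/2) × 4.353906 = 0.326543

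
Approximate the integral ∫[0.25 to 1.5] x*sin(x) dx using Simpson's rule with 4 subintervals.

f(x) = x*sin(x)
a = 0.25, b = 1.5, n = 4
h = (b - a)/n = 0.312500

Simpson's rule: (h/3)[f(x₀) + 4f(x₁) + 2f(x₂) + ... + f(xₙ)]

x_0 = 0.2500, f(x_0) = 0.061851, coefficient = 1
x_1 = 0.5625, f(x_1) = 0.299983, coefficient = 4
x_2 = 0.8750, f(x_2) = 0.671601, coefficient = 2
x_3 = 1.1875, f(x_3) = 1.101331, coefficient = 4
x_4 = 1.5000, f(x_4) = 1.496242, coefficient = 1

I ≈ (0.312500/3) × 8.506551 = 0.886099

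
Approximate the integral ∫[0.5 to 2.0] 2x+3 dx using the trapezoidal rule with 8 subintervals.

f(x) = 2x+3
a = 0.5, b = 2.0, n = 8
h = (b - a)/n = 0.187500

Trapezoidal rule: (h/2)[f(x₀) + 2f(x₁) + 2f(x₂) + ... + f(xₙ)]

x_0 = 0.5000, f(x_0) = 4.000000, coefficient = 1
x_1 = 0.6875, f(x_1) = 4.375000, coefficient = 2
x_2 = 0.8750, f(x_2) = 4.750000, coefficient = 2
x_3 = 1.0625, f(x_3) = 5.125000, coefficient = 2
x_4 = 1.2500, f(x_4) = 5.500000, coefficient = 2
x_5 = 1.4375, f(x_5) = 5.875000, coefficient = 2
x_6 = 1.6250, f(x_6) = 6.250000, coefficient = 2
x_7 = 1.8125, f(x_7) = 6.625000, coefficient = 2
x_8 = 2.0000, f(x_8) = 7.000000, coefficient = 1

I ≈ (0.187500/2) × 88.000000 = 8.250000
Exact value: 8.250000
Error: 0.000000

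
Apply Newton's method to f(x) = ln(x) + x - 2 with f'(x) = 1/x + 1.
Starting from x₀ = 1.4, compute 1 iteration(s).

f(x) = ln(x) + x - 2
f'(x) = 1/x + 1
x₀ = 1.4

Newton-Raphson formula: x_{n+1} = x_n - f(x_n)/f'(x_n)

Iteration 1:
  f(1.400000) = -0.263528
  f'(1.400000) = 1.714286
  x_1 = 1.400000 - (-0.263528)/1.714286 = 1.553725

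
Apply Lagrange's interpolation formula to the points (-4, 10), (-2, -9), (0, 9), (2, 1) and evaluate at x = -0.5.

Lagrange interpolation formula:
P(x) = Σ yᵢ × Lᵢ(x)
where Lᵢ(x) = Π_{j≠i} (x - xⱼ)/(xᵢ - xⱼ)

L_0(-0.5) = (-0.5 - (-2))/(-4 - (-2)) × (-0.5 - 0)/(-4 - 0) × (-0.5 - 2)/(-4 - 2) = -0.039062
L_1(-0.5) = (-0.5 - (-4))/(-2 - (-4)) × (-0.5 - 0)/(-2 - 0) × (-0.5 - 2)/(-2 - 2) = 0.273438
L_2(-0.5) = (-0.5 - (-4))/(0 - (-4)) × (-0.5 - (-2))/(0 - (-2)) × (-0.5 - 2)/(0 - 2) = 0.820312
L_3(-0.5) = (-0.5 - (-4))/(2 - (-4)) × (-0.5 - (-2))/(2 - (-2)) × (-0.5 - 0)/(2 - 0) = -0.054688

P(-0.5) = 10×L_0(-0.5) + (-9)×L_1(-0.5) + 9×L_2(-0.5) + 1×L_3(-0.5)
P(-0.5) = 4.476562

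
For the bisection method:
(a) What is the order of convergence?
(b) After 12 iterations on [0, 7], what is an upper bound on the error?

(a) Bisection has linear (order 1) convergence; the error is halved each step.

(b) Error bound = (b-a)/2^n = (7 - 0)/2^{12}
    = 7/2^{12}

(a) 1 (linear); (b) error ≤ 1.71e-03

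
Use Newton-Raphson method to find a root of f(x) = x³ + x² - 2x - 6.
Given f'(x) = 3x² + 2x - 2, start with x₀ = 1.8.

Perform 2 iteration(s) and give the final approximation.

f(x) = x³ + x² - 2x - 6
f'(x) = 3x² + 2x - 2
x₀ = 1.8

Newton-Raphson formula: x_{n+1} = x_n - f(x_n)/f'(x_n)

Iteration 1:
  f(1.800000) = -0.528000
  f'(1.800000) = 11.320000
  x_1 = 1.800000 - (-0.528000)/11.320000 = 1.846643
Iteration 2:
  f(1.846643) = 0.014025
  f'(1.846643) = 11.923559
  x_2 = 1.846643 - 0.014025/11.923559 = 1.845467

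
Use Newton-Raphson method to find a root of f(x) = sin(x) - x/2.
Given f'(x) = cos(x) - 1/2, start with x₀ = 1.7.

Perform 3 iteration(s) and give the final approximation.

f(x) = sin(x) - x/2
f'(x) = cos(x) - 1/2
x₀ = 1.7

Newton-Raphson formula: x_{n+1} = x_n - f(x_n)/f'(x_n)

Iteration 1:
  f(1.700000) = 0.141665
  f'(1.700000) = -0.628844
  x_1 = 1.700000 - 0.141665/(-0.628844) = 1.925278
Iteration 2:
  f(1.925278) = -0.024812
  f'(1.925278) = -0.847104
  x_2 = 1.925278 - (-0.024812)/(-0.847104) = 1.895987
Iteration 3:
  f(1.895987) = -0.000404
  f'(1.895987) = -0.819490
  x_3 = 1.895987 - (-0.000404)/(-0.819490) = 1.895494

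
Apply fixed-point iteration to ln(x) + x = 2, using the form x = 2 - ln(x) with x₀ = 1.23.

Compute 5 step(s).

Equation: ln(x) + x = 2
Fixed-point form: x = 2 - ln(x)
x₀ = 1.23

x_1 = g(1.230000) = 1.792986
x_2 = g(1.792986) = 1.416118
x_3 = g(1.416118) = 1.652081
x_4 = g(1.652081) = 1.497964
x_5 = g(1.497964) = 1.595893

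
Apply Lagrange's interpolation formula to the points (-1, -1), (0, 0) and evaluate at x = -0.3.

Lagrange interpolation formula:
P(x) = Σ yᵢ × Lᵢ(x)
where Lᵢ(x) = Π_{j≠i} (x - xⱼ)/(xᵢ - xⱼ)

L_0(-0.3) = (-0.3 - 0)/(-1 - 0) = 0.300000
L_1(-0.3) = (-0.3 - (-1))/(0 - (-1)) = 0.700000

P(-0.3) = (-1)×L_0(-0.3) + 0×L_1(-0.3)
P(-0.3) = -0.300000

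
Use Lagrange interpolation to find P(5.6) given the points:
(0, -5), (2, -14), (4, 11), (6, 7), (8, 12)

Lagrange interpolation formula:
P(x) = Σ yᵢ × Lᵢ(x)
where Lᵢ(x) = Π_{j≠i} (x - xⱼ)/(xᵢ - xⱼ)

L_0(5.6) = (5.6 - 2)/(0 - 2) × (5.6 - 4)/(0 - 4) × (5.6 - 6)/(0 - 6) × (5.6 - 8)/(0 - 8) = 0.014400
L_1(5.6) = (5.6 - 0)/(2 - 0) × (5.6 - 4)/(2 - 4) × (5.6 - 6)/(2 - 6) × (5.6 - 8)/(2 - 8) = -0.089600
L_2(5.6) = (5.6 - 0)/(4 - 0) × (5.6 - 2)/(4 - 2) × (5.6 - 6)/(4 - 6) × (5.6 - 8)/(4 - 8) = 0.302400
L_3(5.6) = (5.6 - 0)/(6 - 0) × (5.6 - 2)/(6 - 2) × (5.6 - 4)/(6 - 4) × (5.6 - 8)/(6 - 8) = 0.806400
L_4(5.6) = (5.6 - 0)/(8 - 0) × (5.6 - 2)/(8 - 2) × (5.6 - 4)/(8 - 4) × (5.6 - 6)/(8 - 6) = -0.033600

P(5.6) = (-5)×L_0(5.6) + (-14)×L_1(5.6) + 11×L_2(5.6) + 7×L_3(5.6) + 12×L_4(5.6)
P(5.6) = 9.750400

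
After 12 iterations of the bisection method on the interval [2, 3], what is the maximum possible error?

Bisection error bound: |error| ≤ (b-a)/2^n
|error| ≤ (3 - 2)/2^12 = 1/2^12
|error| ≤ 0.0002441406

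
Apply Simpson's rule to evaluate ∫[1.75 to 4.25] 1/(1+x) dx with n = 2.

f(x) = 1/(1+x)
a = 1.75, b = 4.25, n = 2
h = (b - a)/n = 1.250000

Simpson's rule: (h/3)[f(x₀) + 4f(x₁) + 2f(x₂) + ... + f(xₙ)]

x_0 = 1.7500, f(x_0) = 0.363636, coefficient = 1
x_1 = 3.0000, f(x_1) = 0.250000, coefficient = 4
x_2 = 4.2500, f(x_2) = 0.190476, coefficient = 1

I ≈ (1.250000/3) × 1.554113 = 0.647547
Exact value: 0.646627
Error: 0.000920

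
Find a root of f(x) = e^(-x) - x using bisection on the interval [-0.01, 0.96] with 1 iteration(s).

f(x) = e^(-x) - x
Initial interval: [-0.01, 0.96]

Iteration 1:
  c_1 = (-0.010000 + 0.960000)/2 = 0.475000
  f(c_1) = f(0.475000) = 0.146885
  f(a) × f(c) ≥ 0, new interval: [0.475000, 0.960000]

After 1 iteration(s), the approximation is c_1 = 0.475000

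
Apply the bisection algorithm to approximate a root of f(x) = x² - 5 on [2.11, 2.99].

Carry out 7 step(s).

f(x) = x² - 5
Initial interval: [2.11, 2.99]

Iteration 1:
  c_1 = (2.110000 + 2.990000)/2 = 2.550000
  f(c_1) = f(2.550000) = 1.502500
  f(a) × f(c) < 0, new interval: [2.110000, 2.550000]
Iteration 2:
  c_2 = (2.110000 + 2.550000)/2 = 2.330000
  f(c_2) = f(2.330000) = 0.428900
  f(a) × f(c) < 0, new interval: [2.110000, 2.330000]
Iteration 3:
  c_3 = (2.110000 + 2.330000)/2 = 2.220000
  f(c_3) = f(2.220000) = -0.071600
  f(a) × f(c) ≥ 0, new interval: [2.220000, 2.330000]
Iteration 4:
  c_4 = (2.220000 + 2.330000)/2 = 2.275000
  f(c_4) = f(2.275000) = 0.175625
  f(a) × f(c) < 0, new interval: [2.220000, 2.275000]
Iteration 5:
  c_5 = (2.220000 + 2.275000)/2 = 2.247500
  f(c_5) = f(2.247500) = 0.051256
  f(a) × f(c) < 0, new interval: [2.220000, 2.247500]
Iteration 6:
  c_6 = (2.220000 + 2.247500)/2 = 2.233750
  f(c_6) = f(2.233750) = -0.010361
  f(a) × f(c) ≥ 0, new interval: [2.233750, 2.247500]
Iteration 7:
  c_7 = (2.233750 + 2.247500)/2 = 2.240625
  f(c_7) = f(2.240625) = 0.020400
  f(a) × f(c) < 0, new interval: [2.233750, 2.240625]

After 7 iteration(s), the approximation is c_7 = 2.240625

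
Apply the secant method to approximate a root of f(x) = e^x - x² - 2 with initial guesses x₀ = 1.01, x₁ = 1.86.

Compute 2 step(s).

f(x) = e^x - x² - 2
x₀ = 1.01, x₁ = 1.86

Secant formula: x_{n+1} = x_n - f(x_n)(x_n - x_{n-1})/(f(x_n) - f(x_{n-1}))

Iteration 1:
  f(1.010000) = -0.274499
  f(1.860000) = 0.964137
  x_2 = 1.860000 - 0.964137×(1.860000 - 1.010000)/(0.964137 - (-0.274499))
       = 1.198372
Iteration 2:
  f(1.860000) = 0.964137
  f(1.198372) = -0.121379
  x_3 = 1.198372 - (-0.121379)×(1.198372 - 1.860000)/(-0.121379 - 0.964137)
       = 1.272353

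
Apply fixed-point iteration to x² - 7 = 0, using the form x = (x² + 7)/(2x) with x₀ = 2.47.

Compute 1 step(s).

Equation: x² - 7 = 0
Fixed-point form: x = (x² + 7)/(2x)
x₀ = 2.47

x_1 = g(2.470000) = 2.652004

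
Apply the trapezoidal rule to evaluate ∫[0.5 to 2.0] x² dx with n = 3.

f(x) = x²
a = 0.5, b = 2.0, n = 3
h = (b - a)/n = 0.500000

Trapezoidal rule: (h/2)[f(x₀) + 2f(x₁) + 2f(x₂) + ... + f(xₙ)]

x_0 = 0.5000, f(x_0) = 0.250000, coefficient = 1
x_1 = 1.0000, f(x_1) = 1.000000, coefficient = 2
x_2 = 1.5000, f(x_2) = 2.250000, coefficient = 2
x_3 = 2.0000, f(x_3) = 4.000000, coefficient = 1

I ≈ (0.500000/2) × 10.750000 = 2.687500
Exact value: 2.625000
Error: 0.062500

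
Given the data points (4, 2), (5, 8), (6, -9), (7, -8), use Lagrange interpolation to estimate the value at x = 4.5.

Lagrange interpolation formula:
P(x) = Σ yᵢ × Lᵢ(x)
where Lᵢ(x) = Π_{j≠i} (x - xⱼ)/(xᵢ - xⱼ)

L_0(4.5) = (4.5 - 5)/(4 - 5) × (4.5 - 6)/(4 - 6) × (4.5 - 7)/(4 - 7) = 0.312500
L_1(4.5) = (4.5 - 4)/(5 - 4) × (4.5 - 6)/(5 - 6) × (4.5 - 7)/(5 - 7) = 0.937500
L_2(4.5) = (4.5 - 4)/(6 - 4) × (4.5 - 5)/(6 - 5) × (4.5 - 7)/(6 - 7) = -0.312500
L_3(4.5) = (4.5 - 4)/(7 - 4) × (4.5 - 5)/(7 - 5) × (4.5 - 6)/(7 - 6) = 0.062500

P(4.5) = 2×L_0(4.5) + 8×L_1(4.5) + (-9)×L_2(4.5) + (-8)×L_3(4.5)
P(4.5) = 10.437500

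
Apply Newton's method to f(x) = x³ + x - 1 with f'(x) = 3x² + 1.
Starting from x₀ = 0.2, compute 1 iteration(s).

f(x) = x³ + x - 1
f'(x) = 3x² + 1
x₀ = 0.2

Newton-Raphson formula: x_{n+1} = x_n - f(x_n)/f'(x_n)

Iteration 1:
  f(0.200000) = -0.792000
  f'(0.200000) = 1.120000
  x_1 = 0.200000 - (-0.792000)/1.120000 = 0.907143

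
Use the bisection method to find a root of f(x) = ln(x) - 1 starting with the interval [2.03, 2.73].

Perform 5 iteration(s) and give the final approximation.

f(x) = ln(x) - 1
Initial interval: [2.03, 2.73]

Iteration 1:
  c_1 = (2.030000 + 2.730000)/2 = 2.380000
  f(c_1) = f(2.380000) = -0.132900
  f(a) × f(c) ≥ 0, new interval: [2.380000, 2.730000]
Iteration 2:
  c_2 = (2.380000 + 2.730000)/2 = 2.555000
  f(c_2) = f(2.555000) = -0.061948
  f(a) × f(c) ≥ 0, new interval: [2.555000, 2.730000]
Iteration 3:
  c_3 = (2.555000 + 2.730000)/2 = 2.642500
  f(c_3) = f(2.642500) = -0.028275
  f(a) × f(c) ≥ 0, new interval: [2.642500, 2.730000]
Iteration 4:
  c_4 = (2.642500 + 2.730000)/2 = 2.686250
  f(c_4) = f(2.686250) = -0.011854
  f(a) × f(c) ≥ 0, new interval: [2.686250, 2.730000]
Iteration 5:
  c_5 = (2.686250 + 2.730000)/2 = 2.708125
  f(c_5) = f(2.708125) = -0.003743
  f(a) × f(c) ≥ 0, new interval: [2.708125, 2.730000]

After 5 iteration(s), the approximation is c_5 = 2.708125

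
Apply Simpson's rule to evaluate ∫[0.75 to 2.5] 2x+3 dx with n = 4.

f(x) = 2x+3
a = 0.75, b = 2.5, n = 4
h = (b - a)/n = 0.437500

Simpson's rule: (h/3)[f(x₀) + 4f(x₁) + 2f(x₂) + ... + f(xₙ)]

x_0 = 0.7500, f(x_0) = 4.500000, coefficient = 1
x_1 = 1.1875, f(x_1) = 5.375000, coefficient = 4
x_2 = 1.6250, f(x_2) = 6.250000, coefficient = 2
x_3 = 2.0625, f(x_3) = 7.125000, coefficient = 4
x_4 = 2.5000, f(x_4) = 8.000000, coefficient = 1

I ≈ (0.437500/3) × 75.000000 = 10.937500
Exact value: 10.937500
Error: 0.000000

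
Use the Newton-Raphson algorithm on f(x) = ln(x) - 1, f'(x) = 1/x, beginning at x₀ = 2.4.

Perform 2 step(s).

f(x) = ln(x) - 1
f'(x) = 1/x
x₀ = 2.4

Newton-Raphson formula: x_{n+1} = x_n - f(x_n)/f'(x_n)

Iteration 1:
  f(2.400000) = -0.124531
  f'(2.400000) = 0.416667
  x_1 = 2.400000 - (-0.124531)/0.416667 = 2.698875
Iteration 2:
  f(2.698875) = -0.007165
  f'(2.698875) = 0.370525
  x_2 = 2.698875 - (-0.007165)/0.370525 = 2.718212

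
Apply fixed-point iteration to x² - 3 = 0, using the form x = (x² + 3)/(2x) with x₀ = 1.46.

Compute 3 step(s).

Equation: x² - 3 = 0
Fixed-point form: x = (x² + 3)/(2x)
x₀ = 1.46

x_1 = g(1.460000) = 1.757397
x_2 = g(1.757397) = 1.732234
x_3 = g(1.732234) = 1.732051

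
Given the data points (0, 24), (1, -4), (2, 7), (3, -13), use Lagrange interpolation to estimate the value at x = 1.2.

Lagrange interpolation formula:
P(x) = Σ yᵢ × Lᵢ(x)
where Lᵢ(x) = Π_{j≠i} (x - xⱼ)/(xᵢ - xⱼ)

L_0(1.2) = (1.2 - 1)/(0 - 1) × (1.2 - 2)/(0 - 2) × (1.2 - 3)/(0 - 3) = -0.048000
L_1(1.2) = (1.2 - 0)/(1 - 0) × (1.2 - 2)/(1 - 2) × (1.2 - 3)/(1 - 3) = 0.864000
L_2(1.2) = (1.2 - 0)/(2 - 0) × (1.2 - 1)/(2 - 1) × (1.2 - 3)/(2 - 3) = 0.216000
L_3(1.2) = (1.2 - 0)/(3 - 0) × (1.2 - 1)/(3 - 1) × (1.2 - 2)/(3 - 2) = -0.032000

P(1.2) = 24×L_0(1.2) + (-4)×L_1(1.2) + 7×L_2(1.2) + (-13)×L_3(1.2)
P(1.2) = -2.680000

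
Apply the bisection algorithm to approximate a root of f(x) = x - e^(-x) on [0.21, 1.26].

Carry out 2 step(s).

f(x) = x - e^(-x)
Initial interval: [0.21, 1.26]

Iteration 1:
  c_1 = (0.210000 + 1.260000)/2 = 0.735000
  f(c_1) = f(0.735000) = 0.255495
  f(a) × f(c) < 0, new interval: [0.210000, 0.735000]
Iteration 2:
  c_2 = (0.210000 + 0.735000)/2 = 0.472500
  f(c_2) = f(0.472500) = -0.150942
  f(a) × f(c) ≥ 0, new interval: [0.472500, 0.735000]

After 2 iteration(s), the approximation is c_2 = 0.472500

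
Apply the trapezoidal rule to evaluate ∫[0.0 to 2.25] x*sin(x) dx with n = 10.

f(x) = x*sin(x)
a = 0.0, b = 2.25, n = 10
h = (b - a)/n = 0.225000

Trapezoidal rule: (h/2)[f(x₀) + 2f(x₁) + 2f(x₂) + ... + f(xₙ)]

x_0 = 0.0000, f(x_0) = 0.000000, coefficient = 1
x_1 = 0.2250, f(x_1) = 0.050199, coefficient = 2
x_2 = 0.4500, f(x_2) = 0.195734, coefficient = 2
x_3 = 0.6750, f(x_3) = 0.421806, coefficient = 2
x_4 = 0.9000, f(x_4) = 0.704994, coefficient = 2
x_5 = 1.1250, f(x_5) = 1.015051, coefficient = 2
x_6 = 1.3500, f(x_6) = 1.317227, coefficient = 2
x_7 = 1.5750, f(x_7) = 1.574986, coefficient = 2
x_8 = 1.8000, f(x_8) = 1.752926, coefficient = 2
x_9 = 2.0250, f(x_9) = 1.819687, coefficient = 2
x_10 = 2.2500, f(x_10) = 1.750665, coefficient = 1

I ≈ (0.225000/2) × 19.455883 = 2.188787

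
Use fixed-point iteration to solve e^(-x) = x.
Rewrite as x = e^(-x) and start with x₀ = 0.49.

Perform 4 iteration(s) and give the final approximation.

Equation: e^(-x) = x
Fixed-point form: x = e^(-x)
x₀ = 0.49

x_1 = g(0.490000) = 0.612626
x_2 = g(0.612626) = 0.541926
x_3 = g(0.541926) = 0.581627
x_4 = g(0.581627) = 0.558988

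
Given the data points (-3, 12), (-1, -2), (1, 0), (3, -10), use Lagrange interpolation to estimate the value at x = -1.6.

Lagrange interpolation formula:
P(x) = Σ yᵢ × Lᵢ(x)
where Lᵢ(x) = Π_{j≠i} (x - xⱼ)/(xᵢ - xⱼ)

L_0(-1.6) = (-1.6 - (-1))/(-3 - (-1)) × (-1.6 - 1)/(-3 - 1) × (-1.6 - 3)/(-3 - 3) = 0.149500
L_1(-1.6) = (-1.6 - (-3))/(-1 - (-3)) × (-1.6 - 1)/(-1 - 1) × (-1.6 - 3)/(-1 - 3) = 1.046500
L_2(-1.6) = (-1.6 - (-3))/(1 - (-3)) × (-1.6 - (-1))/(1 - (-1)) × (-1.6 - 3)/(1 - 3) = -0.241500
L_3(-1.6) = (-1.6 - (-3))/(3 - (-3)) × (-1.6 - (-1))/(3 - (-1)) × (-1.6 - 1)/(3 - 1) = 0.045500

P(-1.6) = 12×L_0(-1.6) + (-2)×L_1(-1.6) + 0×L_2(-1.6) + (-10)×L_3(-1.6)
P(-1.6) = -0.754000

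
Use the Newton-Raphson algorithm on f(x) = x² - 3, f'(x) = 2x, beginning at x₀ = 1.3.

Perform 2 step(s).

f(x) = x² - 3
f'(x) = 2x
x₀ = 1.3

Newton-Raphson formula: x_{n+1} = x_n - f(x_n)/f'(x_n)

Iteration 1:
  f(1.300000) = -1.310000
  f'(1.300000) = 2.600000
  x_1 = 1.300000 - (-1.310000)/2.600000 = 1.803846
Iteration 2:
  f(1.803846) = 0.253861
  f'(1.803846) = 3.607692
  x_2 = 1.803846 - 0.253861/3.607692 = 1.733480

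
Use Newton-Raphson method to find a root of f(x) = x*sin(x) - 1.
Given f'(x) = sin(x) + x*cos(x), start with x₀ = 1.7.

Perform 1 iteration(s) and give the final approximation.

f(x) = x*sin(x) - 1
f'(x) = sin(x) + x*cos(x)
x₀ = 1.7

Newton-Raphson formula: x_{n+1} = x_n - f(x_n)/f'(x_n)

Iteration 1:
  f(1.700000) = 0.685830
  f'(1.700000) = 0.772629
  x_1 = 1.700000 - 0.685830/0.772629 = 0.812342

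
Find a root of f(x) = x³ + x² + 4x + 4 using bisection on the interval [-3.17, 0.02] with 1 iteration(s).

f(x) = x³ + x² + 4x + 4
Initial interval: [-3.17, 0.02]

Iteration 1:
  c_1 = (-3.170000 + 0.020000)/2 = -1.575000
  f(c_1) = f(-1.575000) = -3.726359
  f(a) × f(c) ≥ 0, new interval: [-1.575000, 0.020000]

After 1 iteration(s), the approximation is c_1 = -1.575000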